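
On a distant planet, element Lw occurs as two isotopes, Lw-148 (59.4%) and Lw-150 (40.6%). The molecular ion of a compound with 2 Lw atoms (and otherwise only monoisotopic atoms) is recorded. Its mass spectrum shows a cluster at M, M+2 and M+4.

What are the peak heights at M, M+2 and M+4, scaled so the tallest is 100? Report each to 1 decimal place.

Expanding (0.594 + 0.406)^2:
P(M) = 0.594^2 = 0.352836
P(M+2) = 2 × 0.594^1 × 0.406^1 = 0.482328
P(M+4) = 0.406^2 = 0.164836
The M+2 peak is largest (0.482328); scaling to 100 gives 73.2 : 100.0 : 34.2.

73.2 : 100.0 : 34.2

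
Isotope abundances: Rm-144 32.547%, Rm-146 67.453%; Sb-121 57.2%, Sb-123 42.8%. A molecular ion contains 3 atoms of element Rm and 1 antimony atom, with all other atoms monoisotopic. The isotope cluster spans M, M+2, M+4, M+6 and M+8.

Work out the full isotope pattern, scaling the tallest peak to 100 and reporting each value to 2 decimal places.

5.39 : 37.56 : 94.58 : 100.00 : 35.92

Element Rm pattern (n=3): 0.03447727 : 0.21436035 : 0.44425749 : 0.30690489
Antimony pattern (n=1): 0.5720 : 0.4280
Convolve the two distributions (both contribute in 2-u steps):
  M: 0.03447727×0.5720 = 0.019721
  M+2: 0.03447727×0.4280 + 0.21436035×0.5720 = 0.137370
  M+4: 0.21436035×0.4280 + 0.44425749×0.5720 = 0.345862
  M+6: 0.44425749×0.4280 + 0.30690489×0.5720 = 0.365692
  M+8: 0.30690489×0.4280 = 0.131355
Scale to base peak (0.365692) = 100: 5.39 : 37.56 : 94.58 : 100.00 : 35.92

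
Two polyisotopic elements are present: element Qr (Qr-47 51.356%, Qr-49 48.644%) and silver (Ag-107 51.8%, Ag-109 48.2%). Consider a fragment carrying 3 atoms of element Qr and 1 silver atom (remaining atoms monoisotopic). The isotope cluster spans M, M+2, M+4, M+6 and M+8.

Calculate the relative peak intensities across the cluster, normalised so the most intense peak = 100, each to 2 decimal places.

18.74 : 70.70 : 100.00 : 62.87 : 14.82

Element Qr pattern (n=3): 0.1354483 : 0.38488671 : 0.36456167 : 0.11510332
Silver pattern (n=1): 0.5180 : 0.4820
Convolve the two distributions (both contribute in 2-u steps):
  M: 0.1354483×0.5180 = 0.070162
  M+2: 0.1354483×0.4820 + 0.38488671×0.5180 = 0.264657
  M+4: 0.38488671×0.4820 + 0.36456167×0.5180 = 0.374358
  M+6: 0.36456167×0.4820 + 0.11510332×0.5180 = 0.235342
  M+8: 0.11510332×0.4820 = 0.055480
Scale to base peak (0.374358) = 100: 18.74 : 70.70 : 100.00 : 62.87 : 14.82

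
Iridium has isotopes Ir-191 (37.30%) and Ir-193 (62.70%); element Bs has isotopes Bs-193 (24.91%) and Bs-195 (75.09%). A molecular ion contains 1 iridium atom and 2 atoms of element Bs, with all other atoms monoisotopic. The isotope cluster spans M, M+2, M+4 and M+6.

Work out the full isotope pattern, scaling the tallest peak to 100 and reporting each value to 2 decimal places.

5.20 : 40.11 : 100.00 : 79.47

Iridium pattern (n=1): 0.3730 : 0.6270
Element Bs pattern (n=2): 0.06205081 : 0.37409838 : 0.56385081
Convolve the two distributions (both contribute in 2-u steps):
  M: 0.3730×0.06205081 = 0.023145
  M+2: 0.3730×0.37409838 + 0.6270×0.06205081 = 0.178445
  M+4: 0.3730×0.56385081 + 0.6270×0.37409838 = 0.444876
  M+6: 0.6270×0.56385081 = 0.353534
Scale to base peak (0.444876) = 100: 5.20 : 40.11 : 100.00 : 79.47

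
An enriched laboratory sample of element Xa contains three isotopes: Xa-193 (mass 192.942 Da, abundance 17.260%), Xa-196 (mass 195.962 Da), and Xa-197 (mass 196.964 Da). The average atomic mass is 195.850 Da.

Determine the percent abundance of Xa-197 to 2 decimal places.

Let x and y be the fractions of Xa-196 and Xa-197. Then x + y = 1 − 0.17260 = 0.82740 and 195.962x + 196.964y = 195.850 − 0.17260×192.942 = 162.5482108.
Substituting: 195.962x + 196.964(0.82740 − x) = 162.5482108
(195.962 − 196.964)x = -0.4198028  ⇒  x = 0.41896, y = 0.40844
Xa-196: 41.90%, Xa-197: 40.84%.

40.84%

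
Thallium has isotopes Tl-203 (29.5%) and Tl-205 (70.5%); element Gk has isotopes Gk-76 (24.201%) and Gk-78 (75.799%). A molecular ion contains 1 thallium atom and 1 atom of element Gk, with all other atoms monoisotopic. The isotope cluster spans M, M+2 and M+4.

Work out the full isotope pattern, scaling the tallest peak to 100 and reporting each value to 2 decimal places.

13.36 : 73.77 : 100.00

Thallium pattern (n=1): 0.2950 : 0.7050
Element Gk pattern (n=1): 0.24201 : 0.75799
Convolve the two distributions (both contribute in 2-u steps):
  M: 0.2950×0.24201 = 0.071393
  M+2: 0.2950×0.75799 + 0.7050×0.24201 = 0.394224
  M+4: 0.7050×0.75799 = 0.534383
Scale to base peak (0.534383) = 100: 13.36 : 73.77 : 100.00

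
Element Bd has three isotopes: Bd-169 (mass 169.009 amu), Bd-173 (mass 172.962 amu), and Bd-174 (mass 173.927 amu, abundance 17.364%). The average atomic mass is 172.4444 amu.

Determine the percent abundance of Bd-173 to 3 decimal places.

The remaining 82.636% is split between Bd-169 (fraction x) and Bd-173 (fraction 0.82636 − x).
Substituting: 169.009x + 172.962(0.82636 − x) = 142.24371572
(169.009 − 172.962)x = -0.6851626  ⇒  x = 0.17333, y = 0.65303
Bd-169: 17.333%, Bd-173: 65.303%.

65.303%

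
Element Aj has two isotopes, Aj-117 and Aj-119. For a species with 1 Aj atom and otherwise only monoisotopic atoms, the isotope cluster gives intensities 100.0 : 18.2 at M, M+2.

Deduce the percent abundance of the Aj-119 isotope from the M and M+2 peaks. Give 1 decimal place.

Let p = fractional abundance of Aj-117. I(M+2)/I(M) = [C(1,1)·p^0·(1−p)] / p^1 = 1·(1−p)/p = 18.2/100.0 = 0.1820
(1−p)/p = 0.1820/1 = 0.1820  ⇒  p = 1/(1 + 0.1820) = 0.8460
Aj-117: 84.6%, Aj-119: 15.4%.

15.4%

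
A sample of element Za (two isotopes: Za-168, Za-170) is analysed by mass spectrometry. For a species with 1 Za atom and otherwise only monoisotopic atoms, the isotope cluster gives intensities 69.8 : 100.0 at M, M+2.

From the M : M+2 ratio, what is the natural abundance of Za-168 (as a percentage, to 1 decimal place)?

41.1%

Write p for the Za-168 fraction. I(M+2)/I(M) = [C(1,1)·p^0·(1−p)] / p^1 = 1·(1−p)/p = 100.0/69.8 = 1.4327
(1−p)/p = 1.4327/1 = 1.4327  ⇒  p = 1/(1 + 1.4327) = 0.4111
Za-168: 41.1%, Za-170: 58.9%.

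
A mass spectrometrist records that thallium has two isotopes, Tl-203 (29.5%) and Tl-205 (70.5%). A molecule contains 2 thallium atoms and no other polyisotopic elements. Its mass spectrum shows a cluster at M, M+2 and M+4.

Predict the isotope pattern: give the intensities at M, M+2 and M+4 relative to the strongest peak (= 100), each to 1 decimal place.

Expanding (0.295 + 0.705)^2:
P(M) = 0.295^2 = 0.087025
P(M+2) = 2 × 0.295^1 × 0.705^1 = 0.415950
P(M+4) = 0.705^2 = 0.497025
The M+4 peak is largest (0.497025); scaling to 100 gives 17.5 : 83.7 : 100.0.

17.5 : 83.7 : 100.0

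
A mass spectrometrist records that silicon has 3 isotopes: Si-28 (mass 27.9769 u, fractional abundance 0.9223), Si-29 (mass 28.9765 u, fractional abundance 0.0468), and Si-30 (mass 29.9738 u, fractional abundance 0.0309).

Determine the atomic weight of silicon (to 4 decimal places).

The abundance-weighted mean is 0.9223 × 27.9769 + 0.0468 × 28.9765 + 0.0309 × 29.9738
= 25.80309 + 1.35610 + 0.92619 = 28.08538 u

28.0854 u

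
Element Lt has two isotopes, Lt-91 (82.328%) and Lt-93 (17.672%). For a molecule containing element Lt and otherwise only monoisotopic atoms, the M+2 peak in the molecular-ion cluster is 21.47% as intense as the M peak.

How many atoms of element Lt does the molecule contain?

1

The M+2/M ratio from n Lt atoms is n · q/p = n · 0.17672/0.82328.
n = 0.2147 × 0.82328/0.17672 = 1.00 ≈ 1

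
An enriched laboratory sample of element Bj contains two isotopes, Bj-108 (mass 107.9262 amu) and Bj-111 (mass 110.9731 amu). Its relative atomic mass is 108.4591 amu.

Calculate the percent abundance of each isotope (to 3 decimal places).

Bj-108: 82.510%, Bj-111: 17.490%

Let x be the fractional abundance of Bj-108; then Bj-111 has abundance 1 − x.
107.9262·x + 110.9731·(1 − x) = 108.4591
(107.9262 − 110.9731)·x = 108.4591 − 110.9731
x = -2.5140 / -3.0469 = 0.82510 → 82.510% Bj-108, 17.490% Bj-111.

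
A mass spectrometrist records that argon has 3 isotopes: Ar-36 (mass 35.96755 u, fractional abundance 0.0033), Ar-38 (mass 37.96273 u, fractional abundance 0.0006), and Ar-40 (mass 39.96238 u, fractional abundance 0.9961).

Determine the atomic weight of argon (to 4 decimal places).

Weight each isotope mass by its fractional abundance: 0.0033 × 35.96755 + 0.0006 × 37.96273 + 0.9961 × 39.96238
= 0.118693 + 0.022778 + 39.806527 = 39.947998 u

39.9480 u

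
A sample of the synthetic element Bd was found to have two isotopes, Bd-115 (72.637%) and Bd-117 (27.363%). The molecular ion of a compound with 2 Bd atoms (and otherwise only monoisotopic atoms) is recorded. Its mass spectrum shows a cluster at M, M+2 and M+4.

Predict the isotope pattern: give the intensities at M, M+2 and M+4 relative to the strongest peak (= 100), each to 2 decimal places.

100.00 : 75.34 : 14.19

Each Bd atom is independently Bd-115 (p = 0.72637) or Bd-117 (q = 0.27363); the cluster is the binomial expansion (p + q)^2.
P(M) = 0.72637^2 = 0.527613
P(M+2) = 2 × 0.72637^1 × 0.27363^1 = 0.397513
P(M+4) = 0.27363^2 = 0.074873
The M peak is largest (0.527613); scaling to 100 gives 100.00 : 75.34 : 14.19.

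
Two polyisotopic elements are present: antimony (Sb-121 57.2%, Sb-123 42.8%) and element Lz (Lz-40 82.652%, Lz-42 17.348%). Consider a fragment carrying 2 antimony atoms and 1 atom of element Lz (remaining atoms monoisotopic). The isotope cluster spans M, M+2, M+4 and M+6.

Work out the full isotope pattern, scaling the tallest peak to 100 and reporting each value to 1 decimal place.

Antimony pattern (n=2): 0.327184 : 0.489632 : 0.183184
Element Lz pattern (n=1): 0.82652 : 0.17348
Convolve the two distributions (both contribute in 2-u steps):
  M: 0.327184×0.82652 = 0.270424
  M+2: 0.327184×0.17348 + 0.489632×0.82652 = 0.461451
  M+4: 0.489632×0.17348 + 0.183184×0.82652 = 0.236347
  M+6: 0.183184×0.17348 = 0.031779
Scale to base peak (0.461451) = 100: 58.6 : 100.0 : 51.2 : 6.9

58.6 : 100.0 : 51.2 : 6.9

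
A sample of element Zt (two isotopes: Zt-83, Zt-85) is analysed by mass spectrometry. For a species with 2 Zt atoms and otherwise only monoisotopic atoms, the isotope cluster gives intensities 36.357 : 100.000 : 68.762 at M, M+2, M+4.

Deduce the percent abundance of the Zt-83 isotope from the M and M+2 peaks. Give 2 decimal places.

Let p = fractional abundance of Zt-83. I(M+2)/I(M) = [C(2,1)·p^1·(1−p)] / p^2 = 2·(1−p)/p = 100.000/36.357 = 2.7505
(1−p)/p = 2.7505/2 = 1.3753  ⇒  p = 1/(1 + 1.3753) = 0.4210
Zt-83: 42.10%, Zt-85: 57.90%.

42.10%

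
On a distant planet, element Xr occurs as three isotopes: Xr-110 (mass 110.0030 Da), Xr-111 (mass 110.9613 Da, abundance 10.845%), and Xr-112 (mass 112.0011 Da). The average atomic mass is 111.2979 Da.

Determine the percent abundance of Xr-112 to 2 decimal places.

Let x and y be the fractions of Xr-110 and Xr-112. Then x + y = 1 − 0.10845 = 0.89155 and 110.0030x + 112.0011y = 111.2979 − 0.10845×110.9613 = 99.264147015.
Substituting: 110.0030x + 112.0011(0.89155 − x) = 99.264147015
(110.0030 − 112.0011)x = -0.59043369  ⇒  x = 0.29550, y = 0.59605
Xr-110: 29.55%, Xr-112: 59.61%.

59.61%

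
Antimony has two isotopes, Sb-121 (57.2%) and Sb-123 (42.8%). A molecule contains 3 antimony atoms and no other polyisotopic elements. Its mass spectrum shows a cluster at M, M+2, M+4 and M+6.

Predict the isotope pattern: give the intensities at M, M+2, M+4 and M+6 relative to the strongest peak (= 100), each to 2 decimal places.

The 3 Sb atoms are independent, so intensities follow the terms of (0.572 + 0.428)^3.
P(M) = 0.572^3 = 0.187149
P(M+2) = 3 × 0.572^2 × 0.428^1 = 0.420104
P(M+4) = 3 × 0.572^1 × 0.428^2 = 0.314344
P(M+6) = 0.428^3 = 0.078403
The M+2 peak is largest (0.420104); scaling to 100 gives 44.55 : 100.00 : 74.83 : 18.66.

44.55 : 100.00 : 74.83 : 18.66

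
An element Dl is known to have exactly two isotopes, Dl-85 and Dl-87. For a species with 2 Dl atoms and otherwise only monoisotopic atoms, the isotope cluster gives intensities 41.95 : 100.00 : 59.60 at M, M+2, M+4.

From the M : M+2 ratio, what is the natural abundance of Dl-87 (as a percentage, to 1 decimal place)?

If p is the fraction of Dl that is Dl-85, then I(M+2)/I(M) = [C(2,1)·p^1·(1−p)] / p^2 = 2·(1−p)/p = 100.00/41.95 = 2.3838
(1−p)/p = 2.3838/2 = 1.1919  ⇒  p = 1/(1 + 1.1919) = 0.4562
Dl-85: 45.6%, Dl-87: 54.4%.

54.4%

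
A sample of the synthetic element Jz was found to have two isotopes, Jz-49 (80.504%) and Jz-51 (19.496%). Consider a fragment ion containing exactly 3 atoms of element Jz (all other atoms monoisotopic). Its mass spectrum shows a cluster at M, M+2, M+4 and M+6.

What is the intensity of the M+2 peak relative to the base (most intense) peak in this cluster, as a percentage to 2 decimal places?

(0.80504 + 0.19496)^3 gives M 0.5217, M+2 0.3791, M+4 0.0918, M+6 0.0074; the largest is M.
P(M) = C(3,0) × 0.80504^3 × 0.19496^0 = 1 × 0.52173789 × 1.0000 = 0.521738 (base)
P(M+2) = C(3,1) × 0.80504^2 × 0.19496^1 = 3 × 0.6480894 × 0.19496 = 0.379055
Relative intensity = 0.379055 / 0.521738 × 100 = 72.65

72.65%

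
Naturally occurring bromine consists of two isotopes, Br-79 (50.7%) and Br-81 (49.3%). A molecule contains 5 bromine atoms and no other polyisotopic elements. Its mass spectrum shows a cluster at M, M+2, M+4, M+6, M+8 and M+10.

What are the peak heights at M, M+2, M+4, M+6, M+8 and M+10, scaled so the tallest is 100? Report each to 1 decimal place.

10.6 : 51.4 : 100.0 : 97.2 : 47.3 : 9.2

Each Br atom is independently Br-79 (p = 0.507) or Br-81 (q = 0.493); the cluster is the binomial expansion (p + q)^5.
P(M) = 0.507^5 = 0.033500
P(M+2) = 5 × 0.507^4 × 0.493^1 = 0.162873
P(M+4) = 10 × 0.507^3 × 0.493^2 = 0.316751
P(M+6) = 10 × 0.507^2 × 0.493^3 = 0.308004
P(M+8) = 5 × 0.507^1 × 0.493^4 = 0.149750
P(M+10) = 0.493^5 = 0.029123
The M+4 peak is largest (0.316751); scaling to 100 gives 10.6 : 51.4 : 100.0 : 97.2 : 47.3 : 9.2.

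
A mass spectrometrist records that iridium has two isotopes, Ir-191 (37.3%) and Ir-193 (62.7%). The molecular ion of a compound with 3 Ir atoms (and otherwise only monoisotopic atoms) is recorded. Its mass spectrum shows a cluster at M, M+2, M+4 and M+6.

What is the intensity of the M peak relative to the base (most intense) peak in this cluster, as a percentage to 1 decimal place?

(0.373 + 0.627)^3 gives M 0.0519, M+2 0.2617, M+4 0.4399, M+6 0.2465; the largest is M+4.
P(M+4) = C(3,2) × 0.373^1 × 0.627^2 = 3 × 0.3730 × 0.393129 = 0.439911 (base)
P(M) = C(3,0) × 0.373^3 × 0.627^0 = 1 × 0.05189512 × 1.0000 = 0.051895
Relative intensity = 0.051895 / 0.439911 × 100 = 11.8

11.8%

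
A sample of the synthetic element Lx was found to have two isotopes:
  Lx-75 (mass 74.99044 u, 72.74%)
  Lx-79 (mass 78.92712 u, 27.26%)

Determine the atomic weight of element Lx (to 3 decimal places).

Weight each isotope mass by its fractional abundance: 0.7274 × 74.99044 + 0.2726 × 78.92712
= 54.548046 + 21.515533 = 76.063579 u

76.064 u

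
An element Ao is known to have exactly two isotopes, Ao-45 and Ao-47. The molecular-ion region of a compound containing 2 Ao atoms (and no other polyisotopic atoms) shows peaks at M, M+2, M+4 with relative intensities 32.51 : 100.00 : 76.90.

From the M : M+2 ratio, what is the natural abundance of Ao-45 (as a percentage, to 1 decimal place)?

39.4%

Write p for the Ao-45 fraction. I(M+2)/I(M) = [C(2,1)·p^1·(1−p)] / p^2 = 2·(1−p)/p = 100.00/32.51 = 3.0760
(1−p)/p = 3.0760/2 = 1.5380  ⇒  p = 1/(1 + 1.5380) = 0.3940
Ao-45: 39.4%, Ao-47: 60.6%.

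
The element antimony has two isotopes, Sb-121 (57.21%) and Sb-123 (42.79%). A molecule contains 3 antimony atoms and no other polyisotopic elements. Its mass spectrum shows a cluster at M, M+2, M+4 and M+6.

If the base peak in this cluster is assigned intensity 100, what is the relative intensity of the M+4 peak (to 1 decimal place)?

Term probabilities: M 0.1872, M+2 0.4202, M+4 0.3143, M+6 0.0783. Base peak = M+2.
P(M+2) = C(3,1) × 0.5721^2 × 0.4279^1 = 3 × 0.32729841 × 0.4279 = 0.420153 (base)
P(M+4) = C(3,2) × 0.5721^1 × 0.4279^2 = 3 × 0.5721 × 0.18309841 = 0.314252
Relative intensity = 0.314252 / 0.420153 × 100 = 74.8

74.8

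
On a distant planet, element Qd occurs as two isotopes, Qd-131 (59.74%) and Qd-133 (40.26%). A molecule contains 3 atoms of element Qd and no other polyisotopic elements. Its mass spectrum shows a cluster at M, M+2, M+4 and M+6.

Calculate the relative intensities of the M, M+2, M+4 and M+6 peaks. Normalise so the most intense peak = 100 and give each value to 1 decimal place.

Each Qd atom is independently Qd-131 (p = 0.5974) or Qd-133 (q = 0.4026); the cluster is the binomial expansion (p + q)^3.
P(M) = 0.5974^3 = 0.213204
P(M+2) = 3 × 0.5974^2 × 0.4026^1 = 0.431048
P(M+4) = 3 × 0.5974^1 × 0.4026^2 = 0.290492
P(M+6) = 0.4026^3 = 0.065256
The M+2 peak is largest (0.431048); scaling to 100 gives 49.5 : 100.0 : 67.4 : 15.1.

49.5 : 100.0 : 67.4 : 15.1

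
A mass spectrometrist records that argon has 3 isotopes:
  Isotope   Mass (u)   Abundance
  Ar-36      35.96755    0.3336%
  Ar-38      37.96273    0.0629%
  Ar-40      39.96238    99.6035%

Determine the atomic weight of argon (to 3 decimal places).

Average mass = Σ (abundance × isotope mass) = 0.003336 × 35.96755 + 0.000629 × 37.96273 + 0.996035 × 39.96238
= 0.119988 + 0.023879 + 39.803929 = 39.947796 u

39.948 u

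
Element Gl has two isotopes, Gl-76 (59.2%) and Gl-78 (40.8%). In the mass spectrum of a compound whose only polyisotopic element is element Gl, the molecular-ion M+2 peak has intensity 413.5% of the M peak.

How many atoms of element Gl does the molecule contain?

For n independent Gl atoms, I(M+2)/I(M) = n · (abundance Gl-78) / (abundance Gl-76) = n · 0.408/0.592.
n = 4.135 × 0.592/0.408 = 6.00 ≈ 6

6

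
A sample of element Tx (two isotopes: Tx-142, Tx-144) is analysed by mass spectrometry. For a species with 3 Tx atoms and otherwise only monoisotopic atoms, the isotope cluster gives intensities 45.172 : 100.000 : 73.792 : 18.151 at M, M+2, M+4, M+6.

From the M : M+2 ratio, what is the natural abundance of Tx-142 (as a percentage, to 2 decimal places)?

Let p = fractional abundance of Tx-142. I(M+2)/I(M) = [C(3,1)·p^2·(1−p)] / p^3 = 3·(1−p)/p = 100.000/45.172 = 2.2138
(1−p)/p = 2.2138/3 = 0.7379  ⇒  p = 1/(1 + 0.7379) = 0.5754
Tx-142: 57.54%, Tx-144: 42.46%.

57.54%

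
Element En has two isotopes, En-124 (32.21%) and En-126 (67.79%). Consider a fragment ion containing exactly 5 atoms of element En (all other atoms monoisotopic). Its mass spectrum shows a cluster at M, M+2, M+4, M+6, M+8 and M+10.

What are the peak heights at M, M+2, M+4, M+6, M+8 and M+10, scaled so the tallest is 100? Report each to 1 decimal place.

1.0 : 10.7 : 45.2 : 95.0 : 100.0 : 42.1

Each En atom is independently En-124 (p = 0.3221) or En-126 (q = 0.6779); the cluster is the binomial expansion (p + q)^5.
P(M) = 0.3221^5 = 0.003467
P(M+2) = 5 × 0.3221^4 × 0.6779^1 = 0.036484
P(M+4) = 10 × 0.3221^3 × 0.6779^2 = 0.153569
P(M+6) = 10 × 0.3221^2 × 0.6779^3 = 0.323205
P(M+8) = 5 × 0.3221^1 × 0.6779^4 = 0.340113
P(M+10) = 0.6779^5 = 0.143162
The M+8 peak is largest (0.340113); scaling to 100 gives 1.0 : 10.7 : 45.2 : 95.0 : 100.0 : 42.1.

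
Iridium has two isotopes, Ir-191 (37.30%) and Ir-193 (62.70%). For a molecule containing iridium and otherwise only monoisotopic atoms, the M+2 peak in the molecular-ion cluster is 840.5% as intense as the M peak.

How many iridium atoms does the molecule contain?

5

With n Ir atoms, P(M+2)/P(M) = C(n,1)·p^(n−1)q / p^n = n·q/p = n · 0.6270/0.3730.
n = 8.405 × 0.3730/0.6270 = 5.00 ≈ 5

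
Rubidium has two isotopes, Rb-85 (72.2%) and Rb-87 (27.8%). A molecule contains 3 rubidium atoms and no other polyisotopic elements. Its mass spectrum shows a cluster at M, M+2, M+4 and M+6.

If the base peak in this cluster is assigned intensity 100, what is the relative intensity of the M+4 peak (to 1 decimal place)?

Term probabilities: M 0.3764, M+2 0.4348, M+4 0.1674, M+6 0.0215. Base peak = M+2.
P(M+2) = C(3,1) × 0.722^2 × 0.278^1 = 3 × 0.521284 × 0.2780 = 0.434751 (base)
P(M+4) = C(3,2) × 0.722^1 × 0.278^2 = 3 × 0.7220 × 0.077284 = 0.167397
Relative intensity = 0.167397 / 0.434751 × 100 = 38.5

38.5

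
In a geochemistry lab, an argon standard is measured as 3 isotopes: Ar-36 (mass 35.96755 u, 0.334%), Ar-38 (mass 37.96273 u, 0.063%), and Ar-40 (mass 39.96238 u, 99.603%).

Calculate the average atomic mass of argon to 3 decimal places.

39.948 u

Weight each isotope mass by its fractional abundance: 0.00334 × 35.96755 + 0.00063 × 37.96273 + 0.99603 × 39.96238
= 0.120132 + 0.023917 + 39.803729 = 39.947778 u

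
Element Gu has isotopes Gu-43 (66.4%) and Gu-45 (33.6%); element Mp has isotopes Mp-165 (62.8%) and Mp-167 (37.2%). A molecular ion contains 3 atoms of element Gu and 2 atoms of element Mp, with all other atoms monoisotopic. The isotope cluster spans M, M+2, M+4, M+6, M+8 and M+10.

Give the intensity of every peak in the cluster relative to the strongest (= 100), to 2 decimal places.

34.28 : 92.64 : 100.00 : 53.89 : 14.50 : 1.56

Element Gu pattern (n=3): 0.29275494 : 0.44442317 : 0.22488883 : 0.03793306
Element Mp pattern (n=2): 0.394384 : 0.467232 : 0.138384
Convolve the two distributions (both contribute in 2-u steps):
  M: 0.29275494×0.394384 = 0.115458
  M+2: 0.29275494×0.467232 + 0.44442317×0.394384 = 0.312058
  M+4: 0.29275494×0.138384 + 0.44442317×0.467232 + 0.22488883×0.394384 = 0.336854
  M+6: 0.44442317×0.138384 + 0.22488883×0.467232 + 0.03793306×0.394384 = 0.181537
  M+8: 0.22488883×0.138384 + 0.03793306×0.467232 = 0.048845
  M+10: 0.03793306×0.138384 = 0.005249
Scale to base peak (0.336854) = 100: 34.28 : 92.64 : 100.00 : 53.89 : 14.50 : 1.56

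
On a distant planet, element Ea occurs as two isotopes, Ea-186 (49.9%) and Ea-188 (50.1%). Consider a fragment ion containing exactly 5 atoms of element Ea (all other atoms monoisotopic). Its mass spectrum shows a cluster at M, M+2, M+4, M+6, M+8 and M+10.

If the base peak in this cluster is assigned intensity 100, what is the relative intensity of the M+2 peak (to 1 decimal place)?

49.6

(0.499 + 0.501)^5 gives M 0.0309, M+2 0.1553, M+4 0.3119, M+6 0.3131, M+8 0.1572, M+10 0.0316; the largest is M+6.
P(M+6) = C(5,3) × 0.499^2 × 0.501^3 = 10 × 0.249001 × 0.1257515 = 0.313122 (base)
P(M+2) = C(5,1) × 0.499^4 × 0.501^1 = 5 × 0.0620015 × 0.5010 = 0.155314
Relative intensity = 0.155314 / 0.313122 × 100 = 49.6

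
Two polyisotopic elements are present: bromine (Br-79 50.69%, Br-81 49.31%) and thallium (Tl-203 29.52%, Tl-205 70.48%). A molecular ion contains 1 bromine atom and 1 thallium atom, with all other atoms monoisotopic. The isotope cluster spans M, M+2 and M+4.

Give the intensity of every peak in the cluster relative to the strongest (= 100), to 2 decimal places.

Bromine pattern (n=1): 0.5069 : 0.4931
Thallium pattern (n=1): 0.2952 : 0.7048
Convolve the two distributions (both contribute in 2-u steps):
  M: 0.5069×0.2952 = 0.149637
  M+2: 0.5069×0.7048 + 0.4931×0.2952 = 0.502826
  M+4: 0.4931×0.7048 = 0.347537
Scale to base peak (0.502826) = 100: 29.76 : 100.00 : 69.12

29.76 : 100.00 : 69.12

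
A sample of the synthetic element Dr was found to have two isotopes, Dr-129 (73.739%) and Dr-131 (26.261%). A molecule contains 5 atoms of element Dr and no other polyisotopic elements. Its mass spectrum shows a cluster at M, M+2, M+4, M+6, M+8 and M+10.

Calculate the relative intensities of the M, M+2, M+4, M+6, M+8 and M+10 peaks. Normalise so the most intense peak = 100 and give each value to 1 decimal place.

56.2 : 100.0 : 71.2 : 25.4 : 4.5 : 0.3

Expanding (0.73739 + 0.26261)^5:
P(M) = 0.73739^5 = 0.218015
P(M+2) = 5 × 0.73739^4 × 0.26261^1 = 0.388213
P(M+4) = 10 × 0.73739^3 × 0.26261^2 = 0.276512
P(M+6) = 10 × 0.73739^2 × 0.26261^3 = 0.098476
P(M+8) = 5 × 0.73739^1 × 0.26261^4 = 0.017535
P(M+10) = 0.26261^5 = 0.001249
The M+2 peak is largest (0.388213); scaling to 100 gives 56.2 : 100.0 : 71.2 : 25.4 : 4.5 : 0.3.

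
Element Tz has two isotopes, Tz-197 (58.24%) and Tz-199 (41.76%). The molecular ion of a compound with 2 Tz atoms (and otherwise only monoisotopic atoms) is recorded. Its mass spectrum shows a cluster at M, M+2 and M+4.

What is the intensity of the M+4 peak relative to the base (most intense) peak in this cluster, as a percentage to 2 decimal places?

Term probabilities: M 0.3392, M+2 0.4864, M+4 0.1744. Base peak = M+2.
P(M+2) = C(2,1) × 0.5824^1 × 0.4176^1 = 2 × 0.5824 × 0.4176 = 0.486420 (base)
P(M+4) = C(2,2) × 0.5824^0 × 0.4176^2 = 1 × 1.0000 × 0.17438976 = 0.174390
Relative intensity = 0.174390 / 0.486420 × 100 = 35.85

35.85%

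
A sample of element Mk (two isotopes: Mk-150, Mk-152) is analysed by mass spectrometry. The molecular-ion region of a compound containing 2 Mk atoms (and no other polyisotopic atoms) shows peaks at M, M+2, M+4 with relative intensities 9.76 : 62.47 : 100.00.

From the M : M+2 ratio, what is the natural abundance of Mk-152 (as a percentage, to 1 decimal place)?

If p is the fraction of Mk that is Mk-150, then I(M+2)/I(M) = [C(2,1)·p^1·(1−p)] / p^2 = 2·(1−p)/p = 62.47/9.76 = 6.4006
(1−p)/p = 6.4006/2 = 3.2003  ⇒  p = 1/(1 + 3.2003) = 0.2381
Mk-150: 23.8%, Mk-152: 76.2%.

76.2%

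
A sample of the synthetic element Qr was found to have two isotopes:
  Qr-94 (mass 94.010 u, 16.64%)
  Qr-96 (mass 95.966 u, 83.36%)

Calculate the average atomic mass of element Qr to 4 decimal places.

Weight each isotope mass by its fractional abundance: 0.1664 × 94.010 + 0.8336 × 95.966
= 15.64326 + 79.99726 = 95.64052 u

95.6405 u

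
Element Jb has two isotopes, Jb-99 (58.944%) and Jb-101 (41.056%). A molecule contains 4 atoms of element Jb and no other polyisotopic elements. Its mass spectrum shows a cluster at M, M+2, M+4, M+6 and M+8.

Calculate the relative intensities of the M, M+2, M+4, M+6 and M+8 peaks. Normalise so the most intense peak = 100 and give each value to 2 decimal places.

Each Jb atom is independently Jb-99 (p = 0.58944) or Jb-101 (q = 0.41056); the cluster is the binomial expansion (p + q)^4.
P(M) = 0.58944^4 = 0.120714
P(M+2) = 4 × 0.58944^3 × 0.41056^1 = 0.336322
P(M+4) = 6 × 0.58944^2 × 0.41056^2 = 0.351385
P(M+6) = 4 × 0.58944^1 × 0.41056^3 = 0.163166
P(M+8) = 0.41056^4 = 0.028412
The M+4 peak is largest (0.351385); scaling to 100 gives 34.35 : 95.71 : 100.00 : 46.44 : 8.09.

34.35 : 95.71 : 100.00 : 46.44 : 8.09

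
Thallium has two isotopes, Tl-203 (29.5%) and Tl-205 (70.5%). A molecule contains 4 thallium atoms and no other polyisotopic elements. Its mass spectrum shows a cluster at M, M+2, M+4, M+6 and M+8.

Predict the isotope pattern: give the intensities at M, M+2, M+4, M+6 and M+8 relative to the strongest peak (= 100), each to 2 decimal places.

1.83 : 17.51 : 62.77 : 100.00 : 59.75

Each Tl atom is independently Tl-203 (p = 0.295) or Tl-205 (q = 0.705); the cluster is the binomial expansion (p + q)^4.
P(M) = 0.295^4 = 0.007573
P(M+2) = 4 × 0.295^3 × 0.705^1 = 0.072396
P(M+4) = 6 × 0.295^2 × 0.705^2 = 0.259522
P(M+6) = 4 × 0.295^1 × 0.705^3 = 0.413475
P(M+8) = 0.705^4 = 0.247034
The M+6 peak is largest (0.413475); scaling to 100 gives 1.83 : 17.51 : 62.77 : 100.00 : 59.75.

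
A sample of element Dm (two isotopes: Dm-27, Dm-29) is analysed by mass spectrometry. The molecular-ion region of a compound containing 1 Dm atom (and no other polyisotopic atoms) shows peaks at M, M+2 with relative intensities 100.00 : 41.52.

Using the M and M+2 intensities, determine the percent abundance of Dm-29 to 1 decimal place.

29.3%

Write p for the Dm-27 fraction. I(M+2)/I(M) = [C(1,1)·p^0·(1−p)] / p^1 = 1·(1−p)/p = 41.52/100.00 = 0.4152
(1−p)/p = 0.4152/1 = 0.4152  ⇒  p = 1/(1 + 0.4152) = 0.7066
Dm-27: 70.7%, Dm-29: 29.3%.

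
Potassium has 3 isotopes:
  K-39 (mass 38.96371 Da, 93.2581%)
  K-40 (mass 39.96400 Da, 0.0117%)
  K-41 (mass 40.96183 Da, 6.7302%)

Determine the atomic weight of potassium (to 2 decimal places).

39.10 Da

Ar = Σ fᵢ·mᵢ = 0.932581 × 38.96371 + 0.000117 × 39.96400 + 0.067302 × 40.96183
= 36.336816 + 0.004676 + 2.756813 = 39.098305 Da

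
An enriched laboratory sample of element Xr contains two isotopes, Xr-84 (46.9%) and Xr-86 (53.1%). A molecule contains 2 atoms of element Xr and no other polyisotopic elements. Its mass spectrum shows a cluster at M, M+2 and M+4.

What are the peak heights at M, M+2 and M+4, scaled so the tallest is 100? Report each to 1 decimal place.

44.2 : 100.0 : 56.6

Expanding (0.469 + 0.531)^2:
P(M) = 0.469^2 = 0.219961
P(M+2) = 2 × 0.469^1 × 0.531^1 = 0.498078
P(M+4) = 0.531^2 = 0.281961
The M+2 peak is largest (0.498078); scaling to 100 gives 44.2 : 100.0 : 56.6.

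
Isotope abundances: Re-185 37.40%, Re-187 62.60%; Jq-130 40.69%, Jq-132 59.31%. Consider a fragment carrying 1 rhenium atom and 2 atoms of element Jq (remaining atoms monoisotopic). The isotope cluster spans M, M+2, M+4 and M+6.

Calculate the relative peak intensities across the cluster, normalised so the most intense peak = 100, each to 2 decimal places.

14.28 : 65.52 : 100.00 : 50.77

Rhenium pattern (n=1): 0.3740 : 0.6260
Element Jq pattern (n=2): 0.16556761 : 0.48266478 : 0.35176761
Convolve the two distributions (both contribute in 2-u steps):
  M: 0.3740×0.16556761 = 0.061922
  M+2: 0.3740×0.48266478 + 0.6260×0.16556761 = 0.284162
  M+4: 0.3740×0.35176761 + 0.6260×0.48266478 = 0.433709
  M+6: 0.6260×0.35176761 = 0.220207
Scale to base peak (0.433709) = 100: 14.28 : 65.52 : 100.00 : 50.77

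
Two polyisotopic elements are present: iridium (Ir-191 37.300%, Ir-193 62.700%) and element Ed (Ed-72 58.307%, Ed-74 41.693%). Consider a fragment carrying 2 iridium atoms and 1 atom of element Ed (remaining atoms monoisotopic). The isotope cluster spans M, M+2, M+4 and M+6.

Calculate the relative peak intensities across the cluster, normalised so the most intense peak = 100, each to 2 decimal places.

Iridium pattern (n=2): 0.139129 : 0.467742 : 0.393129
Element Ed pattern (n=1): 0.58307 : 0.41693
Convolve the two distributions (both contribute in 2-u steps):
  M: 0.139129×0.58307 = 0.081122
  M+2: 0.139129×0.41693 + 0.467742×0.58307 = 0.330733
  M+4: 0.467742×0.41693 + 0.393129×0.58307 = 0.424237
  M+6: 0.393129×0.41693 = 0.163907
Scale to base peak (0.424237) = 100: 19.12 : 77.96 : 100.00 : 38.64

19.12 : 77.96 : 100.00 : 38.64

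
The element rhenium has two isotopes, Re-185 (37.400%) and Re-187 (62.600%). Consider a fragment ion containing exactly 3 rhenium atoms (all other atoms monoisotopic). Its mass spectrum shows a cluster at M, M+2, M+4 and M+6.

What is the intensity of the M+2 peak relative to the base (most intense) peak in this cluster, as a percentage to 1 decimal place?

(0.37400 + 0.62600)^3 gives M 0.0523, M+2 0.2627, M+4 0.4397, M+6 0.2453; the largest is M+4.
P(M+4) = C(3,2) × 0.37400^1 × 0.62600^2 = 3 × 0.3740 × 0.391876 = 0.439685 (base)
P(M+2) = C(3,1) × 0.37400^2 × 0.62600^1 = 3 × 0.139876 × 0.6260 = 0.262687
Relative intensity = 0.262687 / 0.439685 × 100 = 59.7

59.7%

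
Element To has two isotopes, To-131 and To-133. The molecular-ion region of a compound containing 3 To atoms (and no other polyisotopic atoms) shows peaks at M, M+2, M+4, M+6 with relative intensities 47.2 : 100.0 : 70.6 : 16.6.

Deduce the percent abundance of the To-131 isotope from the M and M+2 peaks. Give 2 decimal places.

Write p for the To-131 fraction. I(M+2)/I(M) = [C(3,1)·p^2·(1−p)] / p^3 = 3·(1−p)/p = 100.0/47.2 = 2.1186
(1−p)/p = 2.1186/3 = 0.7062  ⇒  p = 1/(1 + 0.7062) = 0.5861
To-131: 58.61%, To-133: 41.39%.

58.61%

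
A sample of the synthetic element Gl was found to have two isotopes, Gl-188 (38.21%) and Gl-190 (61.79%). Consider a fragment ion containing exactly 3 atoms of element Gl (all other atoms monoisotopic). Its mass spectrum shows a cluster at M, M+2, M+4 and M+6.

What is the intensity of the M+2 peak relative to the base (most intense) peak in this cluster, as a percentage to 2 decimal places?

Binomial terms of (0.3821 + 0.6179)^3: M 0.0558, M+2 0.2706, M+4 0.4377, M+6 0.2359 → M+4 is the base peak.
P(M+4) = C(3,2) × 0.3821^1 × 0.6179^2 = 3 × 0.3821 × 0.38180041 = 0.437658 (base)
P(M+2) = C(3,1) × 0.3821^2 × 0.6179^1 = 3 × 0.14600041 × 0.6179 = 0.270641
Relative intensity = 0.270641 / 0.437658 × 100 = 61.84

61.84%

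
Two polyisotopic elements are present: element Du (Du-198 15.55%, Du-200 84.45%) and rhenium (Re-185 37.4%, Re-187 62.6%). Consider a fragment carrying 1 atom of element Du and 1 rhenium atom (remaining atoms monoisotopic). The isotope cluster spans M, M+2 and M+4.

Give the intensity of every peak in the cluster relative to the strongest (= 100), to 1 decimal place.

Element Du pattern (n=1): 0.1555 : 0.8445
Rhenium pattern (n=1): 0.3740 : 0.6260
Convolve the two distributions (both contribute in 2-u steps):
  M: 0.1555×0.3740 = 0.058157
  M+2: 0.1555×0.6260 + 0.8445×0.3740 = 0.413186
  M+4: 0.8445×0.6260 = 0.528657
Scale to base peak (0.528657) = 100: 11.0 : 78.2 : 100.0

11.0 : 78.2 : 100.0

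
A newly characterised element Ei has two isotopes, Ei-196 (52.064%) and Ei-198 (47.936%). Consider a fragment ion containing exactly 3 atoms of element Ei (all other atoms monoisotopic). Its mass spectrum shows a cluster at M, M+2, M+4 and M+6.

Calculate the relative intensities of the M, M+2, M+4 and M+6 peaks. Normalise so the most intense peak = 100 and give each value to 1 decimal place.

The 3 Ei atoms are independent, so intensities follow the terms of (0.52064 + 0.47936)^3.
P(M) = 0.52064^3 = 0.141128
P(M+2) = 3 × 0.52064^2 × 0.47936^1 = 0.389815
P(M+4) = 3 × 0.52064^1 × 0.47936^2 = 0.358907
P(M+6) = 0.47936^3 = 0.110150
The M+2 peak is largest (0.389815); scaling to 100 gives 36.2 : 100.0 : 92.1 : 28.3.

36.2 : 100.0 : 92.1 : 28.3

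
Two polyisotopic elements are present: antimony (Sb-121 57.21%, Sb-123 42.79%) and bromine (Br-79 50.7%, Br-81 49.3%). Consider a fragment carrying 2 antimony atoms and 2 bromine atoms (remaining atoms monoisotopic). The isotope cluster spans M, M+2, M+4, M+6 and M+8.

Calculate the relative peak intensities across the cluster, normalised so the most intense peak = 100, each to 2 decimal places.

22.65 : 77.95 : 100.00 : 56.69 : 11.98

Antimony pattern (n=2): 0.32729841 : 0.48960318 : 0.18309841
Bromine pattern (n=2): 0.257049 : 0.499902 : 0.243049
Convolve the two distributions (both contribute in 2-u steps):
  M: 0.32729841×0.257049 = 0.084132
  M+2: 0.32729841×0.499902 + 0.48960318×0.257049 = 0.289469
  M+4: 0.32729841×0.243049 + 0.48960318×0.499902 + 0.18309841×0.257049 = 0.371368
  M+6: 0.48960318×0.243049 + 0.18309841×0.499902 = 0.210529
  M+8: 0.18309841×0.243049 = 0.044502
Scale to base peak (0.371368) = 100: 22.65 : 77.95 : 100.00 : 56.69 : 11.98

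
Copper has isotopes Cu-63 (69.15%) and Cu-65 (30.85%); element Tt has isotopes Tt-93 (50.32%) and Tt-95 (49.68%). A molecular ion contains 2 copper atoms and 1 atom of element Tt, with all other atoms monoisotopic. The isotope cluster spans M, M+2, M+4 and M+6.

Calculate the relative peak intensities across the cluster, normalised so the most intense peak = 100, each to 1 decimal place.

53.2 : 100.0 : 57.5 : 10.5

Copper pattern (n=2): 0.47817225 : 0.4266555 : 0.09517225
Element Tt pattern (n=1): 0.5032 : 0.4968
Convolve the two distributions (both contribute in 2-u steps):
  M: 0.47817225×0.5032 = 0.240616
  M+2: 0.47817225×0.4968 + 0.4266555×0.5032 = 0.452249
  M+4: 0.4266555×0.4968 + 0.09517225×0.5032 = 0.259853
  M+6: 0.09517225×0.4968 = 0.047282
Scale to base peak (0.452249) = 100: 53.2 : 100.0 : 57.5 : 10.5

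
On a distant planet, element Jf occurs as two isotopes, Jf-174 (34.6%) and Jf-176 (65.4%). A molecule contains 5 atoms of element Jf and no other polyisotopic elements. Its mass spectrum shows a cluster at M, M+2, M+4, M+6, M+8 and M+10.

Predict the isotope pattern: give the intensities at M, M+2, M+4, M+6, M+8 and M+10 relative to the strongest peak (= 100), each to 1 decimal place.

1.5 : 14.0 : 52.9 : 100.0 : 94.5 : 35.7

The 5 Jf atoms are independent, so intensities follow the terms of (0.346 + 0.654)^5.
P(M) = 0.346^5 = 0.004959
P(M+2) = 5 × 0.346^4 × 0.654^1 = 0.046865
P(M+4) = 10 × 0.346^3 × 0.654^2 = 0.177167
P(M+6) = 10 × 0.346^2 × 0.654^3 = 0.334877
P(M+8) = 5 × 0.346^1 × 0.654^4 = 0.316488
P(M+10) = 0.654^5 = 0.119643
The M+6 peak is largest (0.334877); scaling to 100 gives 1.5 : 14.0 : 52.9 : 100.0 : 94.5 : 35.7.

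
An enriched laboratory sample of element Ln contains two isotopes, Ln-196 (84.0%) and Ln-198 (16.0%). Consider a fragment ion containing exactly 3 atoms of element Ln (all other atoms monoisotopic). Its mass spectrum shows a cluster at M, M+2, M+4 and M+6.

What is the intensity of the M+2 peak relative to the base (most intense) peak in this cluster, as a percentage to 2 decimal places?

57.14%

Binomial terms of (0.840 + 0.160)^3: M 0.5927, M+2 0.3387, M+4 0.0645, M+6 0.0041 → M is the base peak.
P(M) = C(3,0) × 0.840^3 × 0.160^0 = 1 × 0.592704 × 1.0000 = 0.592704 (base)
P(M+2) = C(3,1) × 0.840^2 × 0.160^1 = 3 × 0.7056 × 0.1600 = 0.338688
Relative intensity = 0.338688 / 0.592704 × 100 = 57.14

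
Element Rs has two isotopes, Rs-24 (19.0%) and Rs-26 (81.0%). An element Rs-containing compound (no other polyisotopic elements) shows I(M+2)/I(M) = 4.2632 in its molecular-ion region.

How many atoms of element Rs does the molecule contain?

1

The M+2/M ratio from n Rs atoms is n · q/p = n · 0.810/0.190.
n = 4.2632 × 0.190/0.810 = 1.00 ≈ 1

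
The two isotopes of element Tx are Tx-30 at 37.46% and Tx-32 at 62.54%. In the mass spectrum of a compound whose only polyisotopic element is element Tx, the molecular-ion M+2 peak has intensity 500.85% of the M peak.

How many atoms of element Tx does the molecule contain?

3

With n Tx atoms, P(M+2)/P(M) = C(n,1)·p^(n−1)q / p^n = n·q/p = n · 0.6254/0.3746.
n = 5.0085 × 0.3746/0.6254 = 3.00 ≈ 3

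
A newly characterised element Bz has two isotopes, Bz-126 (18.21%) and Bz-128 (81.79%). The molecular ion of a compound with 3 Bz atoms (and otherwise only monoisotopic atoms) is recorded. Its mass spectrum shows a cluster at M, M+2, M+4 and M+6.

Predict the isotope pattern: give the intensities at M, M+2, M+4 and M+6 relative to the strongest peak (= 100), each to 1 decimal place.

Expanding (0.1821 + 0.8179)^3:
P(M) = 0.1821^3 = 0.006039
P(M+2) = 3 × 0.1821^2 × 0.8179^1 = 0.081366
P(M+4) = 3 × 0.1821^1 × 0.8179^2 = 0.365453
P(M+6) = 0.8179^3 = 0.547143
The M+6 peak is largest (0.547143); scaling to 100 gives 1.1 : 14.9 : 66.8 : 100.0.

1.1 : 14.9 : 66.8 : 100.0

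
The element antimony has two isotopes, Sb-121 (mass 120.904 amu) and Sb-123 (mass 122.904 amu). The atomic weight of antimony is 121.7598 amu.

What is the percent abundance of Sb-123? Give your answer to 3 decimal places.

42.790%

With x = fraction of Sb-121 (so Sb-123 is 1 − x):
120.904·x + 122.904·(1 − x) = 121.7598
(120.904 − 122.904)·x = 121.7598 − 122.904
x = -1.1442 / -2.000 = 0.57210 → 57.210% Sb-121, 42.790% Sb-123.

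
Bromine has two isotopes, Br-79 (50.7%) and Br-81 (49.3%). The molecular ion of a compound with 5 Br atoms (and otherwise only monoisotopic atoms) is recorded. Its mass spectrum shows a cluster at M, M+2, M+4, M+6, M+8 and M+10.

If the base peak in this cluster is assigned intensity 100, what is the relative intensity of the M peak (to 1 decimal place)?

(0.507 + 0.493)^5 gives M 0.0335, M+2 0.1629, M+4 0.3168, M+6 0.3080, M+8 0.1497, M+10 0.0291; the largest is M+4.
P(M+4) = C(5,2) × 0.507^3 × 0.493^2 = 10 × 0.13032384 × 0.243049 = 0.316751 (base)
P(M) = C(5,0) × 0.507^5 × 0.493^0 = 1 × 0.03349961 × 1.0000 = 0.033500
Relative intensity = 0.033500 / 0.316751 × 100 = 10.6

10.6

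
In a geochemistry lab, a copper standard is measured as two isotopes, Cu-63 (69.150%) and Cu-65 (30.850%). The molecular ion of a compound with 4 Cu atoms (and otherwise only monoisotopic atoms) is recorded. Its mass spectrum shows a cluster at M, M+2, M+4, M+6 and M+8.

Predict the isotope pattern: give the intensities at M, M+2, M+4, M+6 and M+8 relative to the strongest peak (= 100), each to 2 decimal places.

56.04 : 100.00 : 66.92 : 19.90 : 2.22

Each Cu atom is independently Cu-63 (p = 0.69150) or Cu-65 (q = 0.30850); the cluster is the binomial expansion (p + q)^4.
P(M) = 0.69150^4 = 0.228649
P(M+2) = 4 × 0.69150^3 × 0.30850^1 = 0.408030
P(M+4) = 6 × 0.69150^2 × 0.30850^2 = 0.273052
P(M+6) = 4 × 0.69150^1 × 0.30850^3 = 0.081212
P(M+8) = 0.30850^4 = 0.009058
The M+2 peak is largest (0.408030); scaling to 100 gives 56.04 : 100.00 : 66.92 : 19.90 : 2.22.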